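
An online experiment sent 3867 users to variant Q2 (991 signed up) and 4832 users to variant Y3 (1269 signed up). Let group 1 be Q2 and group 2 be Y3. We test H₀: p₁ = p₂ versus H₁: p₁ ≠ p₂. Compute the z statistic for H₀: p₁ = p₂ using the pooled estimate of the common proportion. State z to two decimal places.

p̂₁ = 991/3867 = 0.25627, p̂₂ = 1269/4832 = 0.26262.
Pooled p̂ = (991+1269)/(3867+4832) = 2260/8699 = 0.25980.
SE = √(p̂(1−p̂)(1/n₁+1/n₂)) = √(0.25980·0.74020·0.000465552) = √(8.95275e-05) = 0.00946.
z = (0.25627 − 0.26262)/0.00946 = -0.00635/0.00946 = -0.67.
Two-sided p-value ≈ 2·Φ(−0.671) = 0.5019.

z = -0.67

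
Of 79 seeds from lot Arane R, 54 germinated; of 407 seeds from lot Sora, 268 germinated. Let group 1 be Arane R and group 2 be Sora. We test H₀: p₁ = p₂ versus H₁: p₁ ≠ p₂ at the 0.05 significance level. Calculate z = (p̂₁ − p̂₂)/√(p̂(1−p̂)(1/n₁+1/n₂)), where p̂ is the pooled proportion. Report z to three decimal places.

p̂₁ = 54/79 ≈ 0.68354, p̂₂ = 268/407 ≈ 0.65848.
Pooled p̂ = (54+268)/(79+407) = 322/486 = 0.66255.
SE = √(p̂(1−p̂)(1/n₁+1/n₂)) = √(0.66255·0.33745·0.0151152) = √(0.00337942) = 0.05813.
z = (0.68354 − 0.65848)/0.05813 = 0.02506/0.05813 = 0.431.
Two-sided p-value ≈ 2·Φ(−0.431) = 0.6663, so at α = 0.05 we fail to reject H₀.

z = 0.431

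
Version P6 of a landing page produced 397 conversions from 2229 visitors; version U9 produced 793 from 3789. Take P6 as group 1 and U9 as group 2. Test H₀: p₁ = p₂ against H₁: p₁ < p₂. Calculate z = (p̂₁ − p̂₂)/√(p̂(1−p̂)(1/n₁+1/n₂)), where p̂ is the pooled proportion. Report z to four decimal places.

z = -2.9330

p̂₁ = 397/2229 = 0.1781068, p̂₂ = 793/3789 = 0.2092901.
Pooled p̂ = (397+793)/(2229+3789) = 1190/6018 = 0.1977401.
SE = √(p̂(1−p̂)(1/n₁+1/n₂)) = √(0.1977401·0.8022599·0.000712554) = √(0.000113039) = 0.0106320.
z = (0.1781068 − 0.2092901)/0.0106320 = -0.0311833/0.0106320 = -2.9330.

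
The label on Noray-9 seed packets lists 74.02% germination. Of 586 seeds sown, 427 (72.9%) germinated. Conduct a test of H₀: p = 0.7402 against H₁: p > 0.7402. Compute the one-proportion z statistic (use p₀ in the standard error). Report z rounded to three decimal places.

p̂ = 427/586 ≈ 0.728669.
SE = √(p₀(1−p₀)/n) = √(0.1923/586) = 0.018115.
z = (0.728669 − 0.7402)/0.018115 = -0.011531/0.018115 = -0.637.

z = -0.637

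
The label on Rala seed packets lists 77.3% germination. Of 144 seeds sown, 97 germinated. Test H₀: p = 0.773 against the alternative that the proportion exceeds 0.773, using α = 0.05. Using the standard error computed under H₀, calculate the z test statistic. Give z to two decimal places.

z = -2.85

p̂ = 97/144 ≈ 0.6736.
Under H₀, SE = √(0.773·0.227/144) = √(0.00121855) = 0.0349.
z = (0.6736 − 0.773)/0.0349 = -0.0994/0.0349 = -2.85.
p-value = P(Z > -2.847) ≈ 0.9978, so at α = 0.05 we fail to reject H₀.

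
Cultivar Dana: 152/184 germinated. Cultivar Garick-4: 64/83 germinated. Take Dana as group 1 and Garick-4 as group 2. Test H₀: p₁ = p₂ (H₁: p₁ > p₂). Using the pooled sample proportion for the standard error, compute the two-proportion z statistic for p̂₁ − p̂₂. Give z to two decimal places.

p̂₁ = 152/184 = 0.8261, p̂₂ = 64/83 = 0.7711.
Pooled p̂ = (152+64)/(184+83) = 216/267 = 0.8090.
SE = √(0.154526 × 0.017483) = 0.0520.
z = (0.8261 − 0.7711)/0.0520 = 0.0550/0.0520 = 1.06.

z = 1.06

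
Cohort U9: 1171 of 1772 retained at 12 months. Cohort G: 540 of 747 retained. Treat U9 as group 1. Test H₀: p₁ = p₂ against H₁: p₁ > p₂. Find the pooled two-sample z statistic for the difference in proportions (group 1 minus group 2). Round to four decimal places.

z = -3.0476

p̂₁ = 1171/1772 ≈ 0.6608352, p̂₂ = 540/747 ≈ 0.7228916.
Pooled p̂ = (1171+540)/(1772+747) = 1711/2519 = 0.6792378.
SE = √(p̂(1−p̂)(1/n₁+1/n₂)) = √(0.6792378·0.3207622·0.00190302) = √(0.000414619) = 0.0203622.
z = (0.6608352 − 0.7228916)/0.0203622 = -0.0620564/0.0203622 = -3.0476.
p-value = P(Z > -3.048) ≈ 0.9988.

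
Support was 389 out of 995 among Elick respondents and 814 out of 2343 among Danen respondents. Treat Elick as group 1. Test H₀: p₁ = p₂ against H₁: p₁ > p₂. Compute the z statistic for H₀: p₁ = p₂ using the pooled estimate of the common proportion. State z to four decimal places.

z = 2.3964

p̂₁ = 389/995 ≈ 0.3909548, p̂₂ = 814/2343 ≈ 0.3474178.
Pooled p̂ = (389+814)/(995+2343) = 1203/3338 = 0.3603954.
SE = √(0.230511 × 0.00143183) = 0.0181673.
z = (0.3909548 − 0.3474178)/0.0181673 = 0.0435370/0.0181673 = 2.3964.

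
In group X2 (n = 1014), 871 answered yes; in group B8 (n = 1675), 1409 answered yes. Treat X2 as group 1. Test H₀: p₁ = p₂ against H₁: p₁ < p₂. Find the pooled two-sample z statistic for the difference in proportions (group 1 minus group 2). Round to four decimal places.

p̂₁ = 871/1014 = 0.858974, p̂₂ = 1409/1675 = 0.841194.
Pooled p̂ = (871+1409)/(1014+1675) = 2280/2689 = 0.847899.
SE = √(p̂(1−p̂)(1/n₁+1/n₂)) = √(0.847899·0.152101·0.00158321) = √(0.000204181) = 0.014289.
z = (0.858974 − 0.841194)/0.014289 = 0.017780/0.014289 = 1.2443.
p-value = P(Z < 1.244) ≈ 0.8933.

z = 1.2443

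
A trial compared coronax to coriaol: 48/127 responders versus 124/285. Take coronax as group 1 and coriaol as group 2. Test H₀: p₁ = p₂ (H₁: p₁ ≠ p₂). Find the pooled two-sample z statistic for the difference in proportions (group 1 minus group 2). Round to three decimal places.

p̂₁ = 48/127 ≈ 0.37795, p̂₂ = 124/285 ≈ 0.43509.
Pooled p̂ = (48+124)/(127+285) = 172/412 = 0.41748.
SE = √(0.24319 × 0.0113828) = 0.05261.
z = (0.37795 − 0.43509)/0.05261 = -0.05714/0.05261 = -1.086.
Two-sided p-value ≈ 2·Φ(−1.086) = 0.2775.

z = -1.086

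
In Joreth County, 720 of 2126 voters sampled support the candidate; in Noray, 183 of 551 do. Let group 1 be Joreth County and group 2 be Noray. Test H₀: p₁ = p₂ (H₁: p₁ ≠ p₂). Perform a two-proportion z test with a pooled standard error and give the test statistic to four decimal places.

p̂₁ = 720/2126 = 0.338664, p̂₂ = 183/551 = 0.332123.
Pooled p̂ = (720+183)/(2126+551) = 903/2677 = 0.337318.
SE = √(0.223535 × 0.00228525) = 0.022602.
z = (0.338664 − 0.332123)/0.022602 = 0.006541/0.022602 = 0.2894.
p-value = 2·P(Z > 0.289) ≈ 0.7723.

z = 0.2894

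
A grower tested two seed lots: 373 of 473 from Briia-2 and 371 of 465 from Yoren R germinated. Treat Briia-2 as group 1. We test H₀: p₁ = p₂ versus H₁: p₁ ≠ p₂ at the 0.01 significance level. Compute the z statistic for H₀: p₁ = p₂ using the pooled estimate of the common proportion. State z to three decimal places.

p̂₁ = 373/473 ≈ 0.78858, p̂₂ = 371/465 ≈ 0.79785.
Pooled p̂ = (373+371)/(473+465) = 744/938 = 0.79318.
SE = √(0.164047 × 0.0042647) = 0.02645.
z = (0.78858 − 0.79785)/0.02645 = -0.00927/0.02645 = -0.350.
p-value = 2·P(Z > 0.350) ≈ 0.7261; since p > α = 0.01, fail to reject H₀.

z = -0.350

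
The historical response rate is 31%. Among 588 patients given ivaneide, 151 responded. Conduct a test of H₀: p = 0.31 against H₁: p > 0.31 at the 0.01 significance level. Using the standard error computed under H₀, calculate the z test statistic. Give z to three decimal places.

z = -2.789

p̂ = 151/588 ≈ 0.256803.
Under H₀, SE = √(0.31·0.69/588) = √(0.000363776) = 0.019073.
z = (0.256803 − 0.31)/0.019073 = -0.053197/0.019073 = -2.789.
p-value = P(Z > -2.789) ≈ 0.9974, so at α = 0.01 we fail to reject H₀.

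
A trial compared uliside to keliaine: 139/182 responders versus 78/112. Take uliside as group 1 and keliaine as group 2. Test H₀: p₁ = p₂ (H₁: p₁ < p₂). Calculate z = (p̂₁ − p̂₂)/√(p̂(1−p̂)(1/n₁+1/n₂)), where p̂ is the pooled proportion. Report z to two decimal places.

z = 1.27

p̂₁ = 139/182 ≈ 0.7637, p̂₂ = 78/112 ≈ 0.6964.
Pooled p̂ = (139+78)/(182+112) = 217/294 = 0.7381.
SE = √(0.193311 × 0.0144231) = 0.0528.
z = (0.7637 − 0.6964)/0.0528 = 0.0673/0.0528 = 1.27.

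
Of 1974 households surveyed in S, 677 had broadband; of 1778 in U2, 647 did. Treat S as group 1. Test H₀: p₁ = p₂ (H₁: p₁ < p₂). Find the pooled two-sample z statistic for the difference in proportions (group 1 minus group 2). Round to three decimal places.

p̂₁ = 677/1974 = 0.34296, p̂₂ = 647/1778 = 0.36389.
Pooled p̂ = (677+647)/(1974+1778) = 1324/3752 = 0.35288.
SE = √(p̂(1−p̂)(1/n₁+1/n₂)) = √(0.35288·0.64712·0.00106902) = √(0.000244115) = 0.01562.
z = (0.34296 − 0.36389)/0.01562 = -0.02093/0.01562 = -1.340.
p-value = P(Z < -1.340) ≈ 0.0902.

z = -1.340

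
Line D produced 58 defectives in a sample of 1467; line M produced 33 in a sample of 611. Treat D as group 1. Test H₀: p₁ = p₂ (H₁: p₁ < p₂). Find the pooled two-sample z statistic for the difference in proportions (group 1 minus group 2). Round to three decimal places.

z = -1.469

p̂₁ = 58/1467 ≈ 0.03954, p̂₂ = 33/611 ≈ 0.05401.
Pooled p̂ = (58+33)/(1467+611) = 91/2078 = 0.04379.
SE = √(0.0418744 × 0.00231832) = 0.00985.
z = (0.03954 − 0.05401)/0.00985 = -0.01447/0.00985 = -1.469.
p-value = P(Z < -1.469) ≈ 0.0709.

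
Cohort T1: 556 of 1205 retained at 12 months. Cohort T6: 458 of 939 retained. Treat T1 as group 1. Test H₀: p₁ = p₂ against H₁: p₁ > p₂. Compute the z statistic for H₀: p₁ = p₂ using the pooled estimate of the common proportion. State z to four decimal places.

z = -1.2121

p̂₁ = 556/1205 ≈ 0.461411, p̂₂ = 458/939 ≈ 0.487753.
Pooled p̂ = (556+458)/(1205+939) = 1014/2144 = 0.472948.
SE = √(p̂(1−p̂)(1/n₁+1/n₂)) = √(0.472948·0.527052·0.00189484) = √(0.000472323) = 0.021733.
z = (0.461411 − 0.487753)/0.021733 = -0.026342/0.021733 = -1.2121.
p-value = P(Z > -1.212) ≈ 0.8873.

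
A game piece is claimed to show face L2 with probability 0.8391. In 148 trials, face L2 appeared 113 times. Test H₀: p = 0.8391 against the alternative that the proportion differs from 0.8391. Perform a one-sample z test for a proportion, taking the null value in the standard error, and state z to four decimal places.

p̂ = 113/148 ≈ 0.763514.
SE = √(p₀(1−p₀)/n) = √(0.13501/148) = 0.030203.
z = (0.763514 − 0.8391)/0.030203 = -0.075586/0.030203 = -2.5026.

z = -2.5026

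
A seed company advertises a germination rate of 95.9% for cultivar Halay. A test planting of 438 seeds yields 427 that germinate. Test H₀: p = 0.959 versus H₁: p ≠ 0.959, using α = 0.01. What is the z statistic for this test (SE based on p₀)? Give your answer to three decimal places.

p̂ = 427/438 ≈ 0.974886.
SE = √(p₀(1−p₀)/n) = √(0.039319/438) = 0.009475.
z = (0.974886 − 0.959)/0.009475 = 0.015886/0.009475 = 1.677.
Two-sided p-value ≈ 2·Φ(−1.677) = 0.0936, so at α = 0.01 we fail to reject H₀.

z = 1.677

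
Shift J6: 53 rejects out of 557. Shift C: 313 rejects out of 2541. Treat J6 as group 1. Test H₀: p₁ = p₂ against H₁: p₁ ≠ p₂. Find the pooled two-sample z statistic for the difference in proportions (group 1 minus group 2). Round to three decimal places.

z = -1.856

p̂₁ = 53/557 = 0.09515, p̂₂ = 313/2541 = 0.12318.
Pooled p̂ = (53+313)/(557+2541) = 366/3098 = 0.11814.
SE = √(p̂(1−p̂)(1/n₁+1/n₂)) = √(0.11814·0.88186·0.00218888) = √(0.000228045) = 0.01510.
z = (0.09515 − 0.12318)/0.01510 = -0.02803/0.01510 = -1.856.
Two-sided p-value ≈ 2·Φ(−1.856) = 0.0635.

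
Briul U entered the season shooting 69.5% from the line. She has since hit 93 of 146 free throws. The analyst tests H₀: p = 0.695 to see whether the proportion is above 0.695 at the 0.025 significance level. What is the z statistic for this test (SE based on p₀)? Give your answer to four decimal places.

z = -1.5225

p̂ = 93/146 ≈ 0.636986.
Under H₀, SE = √(0.695·0.305/146) = √(0.00145188) = 0.038104.
z = (0.636986 − 0.695)/0.038104 = -0.058014/0.038104 = -1.5225.
p-value = P(Z > -1.523) ≈ 0.9361; since p > α = 0.025, fail to reject H₀.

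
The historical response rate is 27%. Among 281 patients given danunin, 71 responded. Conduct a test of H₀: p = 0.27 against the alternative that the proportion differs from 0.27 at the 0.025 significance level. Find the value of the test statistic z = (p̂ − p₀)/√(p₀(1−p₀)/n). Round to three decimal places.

p̂ = 71/281 ≈ 0.25267.
Standard error under H₀: √(0.27×0.73/281) = 0.02648.
z = (0.25267 − 0.27)/0.02648 = -0.01733/0.02648 = -0.654.
p-value = 2·P(Z > 0.654) ≈ 0.5129; since p > α = 0.025, fail to reject H₀.

z = -0.654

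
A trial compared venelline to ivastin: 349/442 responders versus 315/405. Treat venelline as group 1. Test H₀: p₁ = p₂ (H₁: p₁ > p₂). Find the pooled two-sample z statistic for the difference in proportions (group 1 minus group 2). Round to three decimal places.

z = 0.417

p̂₁ = 349/442 = 0.78959, p̂₂ = 315/405 = 0.77778.
Pooled p̂ = (349+315)/(442+405) = 664/847 = 0.78394.
SE = √(p̂(1−p̂)(1/n₁+1/n₂)) = √(0.78394·0.21606·0.00473158) = √(0.000801417) = 0.02831.
z = (0.78959 − 0.77778)/0.02831 = 0.01181/0.02831 = 0.417.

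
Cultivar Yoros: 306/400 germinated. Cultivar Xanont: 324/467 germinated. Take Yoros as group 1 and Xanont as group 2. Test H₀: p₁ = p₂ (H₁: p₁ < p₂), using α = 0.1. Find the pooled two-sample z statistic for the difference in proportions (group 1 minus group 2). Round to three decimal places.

p̂₁ = 306/400 ≈ 0.765000, p̂₂ = 324/467 ≈ 0.693790.
Pooled p̂ = (306+324)/(400+467) = 630/867 = 0.726644.
SE = √(p̂(1−p̂)(1/n₁+1/n₂)) = √(0.726644·0.273356·0.00464133) = √(0.000921919) = 0.030363.
z = (0.765000 − 0.693790)/0.030363 = 0.071210/0.030363 = 2.345.
p-value = P(Z < 2.345) ≈ 0.9905, so at α = 0.1 we fail to reject H₀.

z = 2.345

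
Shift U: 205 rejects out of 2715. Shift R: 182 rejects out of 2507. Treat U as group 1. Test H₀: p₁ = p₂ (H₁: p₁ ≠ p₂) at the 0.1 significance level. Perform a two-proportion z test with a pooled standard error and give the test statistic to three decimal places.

z = 0.401

p̂₁ = 205/2715 ≈ 0.07551, p̂₂ = 182/2507 ≈ 0.07260.
Pooled p̂ = (205+182)/(2715+2507) = 387/5222 = 0.07411.
SE = √(0.0686173 × 0.000767207) = 0.00726.
z = (0.07551 − 0.07260)/0.00726 = 0.00291/0.00726 = 0.401.
Two-sided p-value ≈ 2·Φ(−0.401) = 0.6884. With α = 0.1, fail to reject H₀.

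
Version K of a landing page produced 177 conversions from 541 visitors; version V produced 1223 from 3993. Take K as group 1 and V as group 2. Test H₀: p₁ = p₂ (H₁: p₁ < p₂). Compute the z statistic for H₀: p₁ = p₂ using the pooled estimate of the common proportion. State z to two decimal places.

z = 0.99

p̂₁ = 177/541 = 0.3272, p̂₂ = 1223/3993 = 0.3063.
Pooled p̂ = (177+1223)/(541+3993) = 1400/4534 = 0.3088.
SE = √(0.213434 × 0.00209887) = 0.0212.
z = (0.3272 − 0.3063)/0.0212 = 0.0209/0.0212 = 0.99.
p-value = P(Z < 0.987) ≈ 0.8381.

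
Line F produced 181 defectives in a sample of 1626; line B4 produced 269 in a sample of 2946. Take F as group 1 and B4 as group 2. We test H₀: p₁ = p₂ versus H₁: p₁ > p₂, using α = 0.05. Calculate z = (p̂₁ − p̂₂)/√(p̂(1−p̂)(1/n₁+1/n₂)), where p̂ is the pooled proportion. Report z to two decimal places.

z = 2.17

p̂₁ = 181/1626 = 0.1113, p̂₂ = 269/2946 = 0.0913.
Pooled p̂ = (181+269)/(1626+2946) = 450/4572 = 0.0984.
SE = √(0.0887377 × 0.000954449) = 0.0092.
z = (0.1113 − 0.0913)/0.0092 = 0.0200/0.0092 = 2.17.
p-value = P(Z > 2.174) ≈ 0.0149. With α = 0.05, reject H₀.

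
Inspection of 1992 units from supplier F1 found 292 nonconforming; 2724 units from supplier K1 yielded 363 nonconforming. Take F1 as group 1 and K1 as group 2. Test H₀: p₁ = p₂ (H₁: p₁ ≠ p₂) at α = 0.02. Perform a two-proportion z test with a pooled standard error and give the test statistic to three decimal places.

z = 1.307

p̂₁ = 292/1992 ≈ 0.14659, p̂₂ = 363/2724 ≈ 0.13326.
Pooled p̂ = (292+363)/(1992+2724) = 655/4716 = 0.13889.
SE = √(0.119599 × 0.000869115) = 0.01020.
z = (0.14659 − 0.13326)/0.01020 = 0.01333/0.01020 = 1.307.
p-value = 2·P(Z > 1.307) ≈ 0.1912; since p > α = 0.02, fail to reject H₀.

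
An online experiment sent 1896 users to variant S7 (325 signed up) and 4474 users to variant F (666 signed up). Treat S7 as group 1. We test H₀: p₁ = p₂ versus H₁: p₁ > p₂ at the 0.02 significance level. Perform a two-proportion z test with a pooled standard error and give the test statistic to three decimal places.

p̂₁ = 325/1896 = 0.17141, p̂₂ = 666/4474 = 0.14886.
Pooled p̂ = (325+666)/(1896+4474) = 991/6370 = 0.15557.
SE = √(0.13137 × 0.00075094) = 0.00993.
z = (0.17141 − 0.14886)/0.00993 = 0.02255/0.00993 = 2.271.
p-value = P(Z > 2.271) ≈ 0.0116. With α = 0.02, reject H₀.

z = 2.271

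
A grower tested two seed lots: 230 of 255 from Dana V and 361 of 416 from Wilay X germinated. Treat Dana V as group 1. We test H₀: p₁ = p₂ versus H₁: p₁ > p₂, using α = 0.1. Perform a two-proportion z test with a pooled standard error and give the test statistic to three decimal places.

p̂₁ = 230/255 ≈ 0.90196, p̂₂ = 361/416 ≈ 0.86779.
Pooled p̂ = (230+361)/(255+416) = 591/671 = 0.88077.
SE = √(0.10501 × 0.00632541) = 0.02577.
z = (0.90196 − 0.86779)/0.02577 = 0.03417/0.02577 = 1.326.
p-value = P(Z > 1.326) ≈ 0.0924. With α = 0.1, reject H₀.

z = 1.326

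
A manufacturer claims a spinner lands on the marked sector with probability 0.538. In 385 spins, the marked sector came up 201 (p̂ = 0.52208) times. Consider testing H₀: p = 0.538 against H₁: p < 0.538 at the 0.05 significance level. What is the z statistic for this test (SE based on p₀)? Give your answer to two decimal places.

z = -0.63

p̂ = 201/385 = 0.5221.
Standard error under H₀: √(0.538×0.462/385) = 0.0254.
z = (0.5221 − 0.538)/0.0254 = -0.0159/0.0254 = -0.63.
p-value = P(Z < -0.627) ≈ 0.2654. With α = 0.05, fail to reject H₀.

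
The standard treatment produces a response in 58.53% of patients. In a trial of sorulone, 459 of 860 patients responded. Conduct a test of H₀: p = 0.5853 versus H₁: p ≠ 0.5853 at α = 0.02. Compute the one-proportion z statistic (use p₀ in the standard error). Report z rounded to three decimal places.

z = -3.070

p̂ = 459/860 ≈ 0.53372.
SE = √(p₀(1−p₀)/n) = √(0.24272/860) = 0.01680.
z = (0.53372 − 0.5853)/0.01680 = -0.05158/0.01680 = -3.070.
Two-sided p-value ≈ 2·Φ(−3.070) = 0.0021; since p < α = 0.02, reject H₀.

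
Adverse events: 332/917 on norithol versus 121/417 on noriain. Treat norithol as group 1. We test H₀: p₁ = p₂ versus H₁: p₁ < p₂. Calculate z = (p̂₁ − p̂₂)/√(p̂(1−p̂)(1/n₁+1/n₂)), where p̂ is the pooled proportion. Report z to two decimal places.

p̂₁ = 332/917 = 0.3621, p̂₂ = 121/417 = 0.2902.
Pooled p̂ = (332+121)/(917+417) = 453/1334 = 0.3396.
SE = √(0.224265 × 0.00348859) = 0.0280.
z = (0.3621 − 0.2902)/0.0280 = 0.0719/0.0280 = 2.57.

z = 2.57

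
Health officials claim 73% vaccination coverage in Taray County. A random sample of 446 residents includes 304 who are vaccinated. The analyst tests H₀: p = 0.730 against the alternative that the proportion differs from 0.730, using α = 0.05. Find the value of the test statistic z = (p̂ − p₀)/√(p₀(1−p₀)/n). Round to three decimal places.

p̂ = 304/446 ≈ 0.68161.
SE = √(p₀(1−p₀)/n) = √(0.1971/446) = 0.02102.
z = (0.68161 − 0.73)/0.02102 = -0.04839/0.02102 = -2.302.
p-value = 2·P(Z > 2.302) ≈ 0.0214, so at α = 0.05 we reject H₀.

z = -2.302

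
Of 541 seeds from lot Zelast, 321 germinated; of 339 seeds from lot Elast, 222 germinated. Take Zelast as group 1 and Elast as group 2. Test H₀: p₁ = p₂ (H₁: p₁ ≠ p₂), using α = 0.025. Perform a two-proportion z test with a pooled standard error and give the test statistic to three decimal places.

p̂₁ = 321/541 = 0.59335, p̂₂ = 222/339 = 0.65487.
Pooled p̂ = (321+222)/(541+339) = 543/880 = 0.61705.
SE = √(p̂(1−p̂)(1/n₁+1/n₂)) = √(0.61705·0.38295·0.00479828) = √(0.00113384) = 0.03367.
z = (0.59335 − 0.65487)/0.03367 = -0.06152/0.03367 = -1.827.
p-value = 2·P(Z > 1.827) ≈ 0.0677. With α = 0.025, fail to reject H₀.

z = -1.827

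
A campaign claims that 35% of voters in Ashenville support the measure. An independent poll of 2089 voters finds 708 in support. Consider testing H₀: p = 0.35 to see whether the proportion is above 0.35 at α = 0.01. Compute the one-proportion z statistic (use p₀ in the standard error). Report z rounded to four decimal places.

z = -1.0619

p̂ = 708/2089 = 0.338918.
SE = √(p₀(1−p₀)/n) = √(0.2275/2089) = 0.010436.
z = (0.338918 − 0.35)/0.010436 = -0.011082/0.010436 = -1.0619.
p-value = P(Z > -1.062) ≈ 0.8559; since p > α = 0.01, fail to reject H₀.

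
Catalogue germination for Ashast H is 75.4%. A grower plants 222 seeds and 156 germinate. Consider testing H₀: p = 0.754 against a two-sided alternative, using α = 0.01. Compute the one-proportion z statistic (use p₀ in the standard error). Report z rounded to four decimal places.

z = -1.7747

p̂ = 156/222 = 0.702703.
Standard error under H₀: √(0.754×0.246/222) = 0.028905.
z = (0.702703 − 0.754)/0.028905 = -0.051297/0.028905 = -1.7747.
p-value = 2·P(Z > 1.775) ≈ 0.0760. With α = 0.01, fail to reject H₀.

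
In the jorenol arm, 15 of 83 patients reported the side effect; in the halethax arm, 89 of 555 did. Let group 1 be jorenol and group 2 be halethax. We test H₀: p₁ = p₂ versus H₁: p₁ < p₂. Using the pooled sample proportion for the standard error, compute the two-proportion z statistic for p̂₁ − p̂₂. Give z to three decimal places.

z = 0.468

p̂₁ = 15/83 = 0.18072, p̂₂ = 89/555 = 0.16036.
Pooled p̂ = (15+89)/(83+555) = 104/638 = 0.16301.
SE = √(p̂(1−p̂)(1/n₁+1/n₂)) = √(0.16301·0.83699·0.01385) = √(0.00188966) = 0.04347.
z = (0.18072 − 0.16036)/0.04347 = 0.02036/0.04347 = 0.468.
p-value = P(Z < 0.468) ≈ 0.6803.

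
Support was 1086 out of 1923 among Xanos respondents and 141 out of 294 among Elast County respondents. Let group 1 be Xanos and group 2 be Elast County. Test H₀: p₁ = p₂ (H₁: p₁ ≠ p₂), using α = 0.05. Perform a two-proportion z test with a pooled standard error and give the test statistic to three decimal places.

p̂₁ = 1086/1923 ≈ 0.56474, p̂₂ = 141/294 ≈ 0.47959.
Pooled p̂ = (1086+141)/(1923+294) = 1227/2217 = 0.55345.
SE = √(0.247143 × 0.00392138) = 0.03113.
z = (0.56474 − 0.47959)/0.03113 = 0.08515/0.03113 = 2.735.
Two-sided p-value ≈ 2·Φ(−2.735) = 0.0062; since p < α = 0.05, reject H₀.

z = 2.735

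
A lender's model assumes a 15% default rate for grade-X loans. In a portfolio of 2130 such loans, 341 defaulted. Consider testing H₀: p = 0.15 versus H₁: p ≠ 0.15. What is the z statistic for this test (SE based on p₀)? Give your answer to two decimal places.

p̂ = 341/2130 ≈ 0.16009.
SE = √(p₀(1−p₀)/n) = √(0.1275/2130) = 0.00774.
z = (0.16009 − 0.15)/0.00774 = 0.01009/0.00774 = 1.30.

z = 1.30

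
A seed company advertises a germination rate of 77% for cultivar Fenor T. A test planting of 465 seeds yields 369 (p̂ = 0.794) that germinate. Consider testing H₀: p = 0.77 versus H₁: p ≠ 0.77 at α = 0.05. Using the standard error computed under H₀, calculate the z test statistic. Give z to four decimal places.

p̂ = 369/465 = 0.793548.
SE = √(p₀(1−p₀)/n) = √(0.1771/465) = 0.019516.
z = (0.793548 − 0.77)/0.019516 = 0.023548/0.019516 = 1.2066.
p-value = 2·P(Z > 1.207) ≈ 0.2276; since p > α = 0.05, fail to reject H₀.

z = 1.2066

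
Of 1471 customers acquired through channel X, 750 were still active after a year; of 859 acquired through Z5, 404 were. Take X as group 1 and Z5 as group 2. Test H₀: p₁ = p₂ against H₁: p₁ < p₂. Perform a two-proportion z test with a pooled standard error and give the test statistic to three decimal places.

z = 1.842

p̂₁ = 750/1471 ≈ 0.50986, p̂₂ = 404/859 ≈ 0.47031.
Pooled p̂ = (750+404)/(1471+859) = 1154/2330 = 0.49528.
SE = √(p̂(1−p̂)(1/n₁+1/n₂)) = √(0.49528·0.50472·0.00184395) = √(0.000460947) = 0.02147.
z = (0.50986 − 0.47031)/0.02147 = 0.03955/0.02147 = 1.842.
p-value = P(Z < 1.842) ≈ 0.9672.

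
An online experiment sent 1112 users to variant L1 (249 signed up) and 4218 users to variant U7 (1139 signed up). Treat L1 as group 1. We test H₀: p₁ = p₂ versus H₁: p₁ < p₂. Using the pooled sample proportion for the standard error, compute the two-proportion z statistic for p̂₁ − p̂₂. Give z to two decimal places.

p̂₁ = 249/1112 ≈ 0.22392, p̂₂ = 1139/4218 ≈ 0.27003.
Pooled p̂ = (249+1139)/(1112+4218) = 1388/5330 = 0.26041.
SE = √(0.192598 × 0.00113636) = 0.01479.
z = (0.22392 − 0.27003)/0.01479 = -0.04611/0.01479 = -3.12.
p-value = P(Z < -3.117) ≈ 0.0009.

z = -3.12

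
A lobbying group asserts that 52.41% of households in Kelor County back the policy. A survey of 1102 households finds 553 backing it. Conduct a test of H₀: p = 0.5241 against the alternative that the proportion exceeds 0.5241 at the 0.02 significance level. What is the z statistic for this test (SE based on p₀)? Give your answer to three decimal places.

p̂ = 553/1102 = 0.501815.
Standard error under H₀: √(0.5241×0.4759/1102) = 0.015044.
z = (0.501815 − 0.5241)/0.015044 = -0.022285/0.015044 = -1.481.
p-value = P(Z > -1.481) ≈ 0.9307, so at α = 0.02 we fail to reject H₀.

z = -1.481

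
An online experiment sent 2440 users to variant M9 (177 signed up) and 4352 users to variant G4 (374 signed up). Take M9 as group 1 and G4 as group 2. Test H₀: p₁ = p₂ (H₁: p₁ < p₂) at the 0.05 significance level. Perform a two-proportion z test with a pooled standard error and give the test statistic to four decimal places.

p̂₁ = 177/2440 = 0.0725410, p̂₂ = 374/4352 = 0.0859375.
Pooled p̂ = (177+374)/(2440+4352) = 551/6792 = 0.0811249.
SE = √(p̂(1−p̂)(1/n₁+1/n₂)) = √(0.0811249·0.9188751·0.000639615) = √(4.76792e-05) = 0.0069050.
z = (0.0725410 − 0.0859375)/0.0069050 = -0.0133965/0.0069050 = -1.9401.
p-value = P(Z < -1.940) ≈ 0.0262, so at α = 0.05 we reject H₀.

z = -1.9401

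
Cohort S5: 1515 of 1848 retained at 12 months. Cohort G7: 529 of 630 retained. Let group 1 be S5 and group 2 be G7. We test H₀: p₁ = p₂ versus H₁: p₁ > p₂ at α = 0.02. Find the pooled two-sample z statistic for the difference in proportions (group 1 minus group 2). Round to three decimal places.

z = -1.134

p̂₁ = 1515/1848 = 0.819805, p̂₂ = 529/630 = 0.839683.
Pooled p̂ = (1515+529)/(1848+630) = 2044/2478 = 0.824859.
SE = √(p̂(1−p̂)(1/n₁+1/n₂)) = √(0.824859·0.175141·0.00212843) = √(0.000307487) = 0.017535.
z = (0.819805 − 0.839683)/0.017535 = -0.019878/0.017535 = -1.134.
p-value = P(Z > -1.134) ≈ 0.8715. With α = 0.02, fail to reject H₀.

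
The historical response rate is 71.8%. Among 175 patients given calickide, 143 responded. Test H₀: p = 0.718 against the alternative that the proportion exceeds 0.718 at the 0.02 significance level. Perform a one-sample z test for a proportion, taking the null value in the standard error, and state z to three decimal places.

p̂ = 143/175 = 0.81714.
Under H₀, SE = √(0.718·0.282/175) = √(0.00115701) = 0.03401.
z = (0.81714 − 0.718)/0.03401 = 0.09914/0.03401 = 2.915.
p-value = P(Z > 2.915) ≈ 0.0018, so at α = 0.02 we reject H₀.

z = 2.915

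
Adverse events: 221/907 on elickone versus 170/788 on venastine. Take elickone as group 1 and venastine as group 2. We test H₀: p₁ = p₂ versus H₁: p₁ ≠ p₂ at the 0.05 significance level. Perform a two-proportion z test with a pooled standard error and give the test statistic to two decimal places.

z = 1.36

p̂₁ = 221/907 ≈ 0.24366, p̂₂ = 170/788 ≈ 0.21574.
Pooled p̂ = (221+170)/(907+788) = 391/1695 = 0.23068.
SE = √(0.177466 × 0.00237157) = 0.02052.
z = (0.24366 − 0.21574)/0.02052 = 0.02792/0.02052 = 1.36.
p-value = 2·P(Z > 1.361) ≈ 0.1735, so at α = 0.05 we fail to reject H₀.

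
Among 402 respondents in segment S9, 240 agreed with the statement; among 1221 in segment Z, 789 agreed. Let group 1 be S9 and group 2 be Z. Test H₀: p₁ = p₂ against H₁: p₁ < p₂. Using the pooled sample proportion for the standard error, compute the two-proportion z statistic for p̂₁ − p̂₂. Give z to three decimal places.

p̂₁ = 240/402 = 0.59701, p̂₂ = 789/1221 = 0.64619.
Pooled p̂ = (240+789)/(402+1221) = 1029/1623 = 0.63401.
SE = √(p̂(1−p̂)(1/n₁+1/n₂)) = √(0.63401·0.36599·0.00330656) = √(0.000767258) = 0.02770.
z = (0.59701 − 0.64619)/0.02770 = -0.04918/0.02770 = -1.775.

z = -1.775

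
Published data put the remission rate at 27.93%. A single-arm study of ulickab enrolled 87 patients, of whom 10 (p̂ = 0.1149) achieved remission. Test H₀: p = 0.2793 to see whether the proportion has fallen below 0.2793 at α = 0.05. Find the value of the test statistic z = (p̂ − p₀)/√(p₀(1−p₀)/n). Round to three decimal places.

z = -3.417

p̂ = 10/87 ≈ 0.11494.
SE = √(p₀(1−p₀)/n) = √(0.20129/87) = 0.04810.
z = (0.11494 − 0.2793)/0.04810 = -0.16436/0.04810 = -3.417.
p-value = P(Z < -3.417) ≈ 0.0003, so at α = 0.05 we reject H₀.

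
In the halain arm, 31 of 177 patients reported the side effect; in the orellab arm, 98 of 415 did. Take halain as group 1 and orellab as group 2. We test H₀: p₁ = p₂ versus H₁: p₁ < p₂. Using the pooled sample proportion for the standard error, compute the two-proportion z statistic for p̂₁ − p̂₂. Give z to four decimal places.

p̂₁ = 31/177 ≈ 0.175141, p̂₂ = 98/415 ≈ 0.236145.
Pooled p̂ = (31+98)/(177+415) = 129/592 = 0.217905.
SE = √(p̂(1−p̂)(1/n₁+1/n₂)) = √(0.217905·0.782095·0.00805936) = √(0.0013735) = 0.037061.
z = (0.175141 − 0.236145)/0.037061 = -0.061004/0.037061 = -1.6460.
p-value = P(Z < -1.646) ≈ 0.0499.

z = -1.6460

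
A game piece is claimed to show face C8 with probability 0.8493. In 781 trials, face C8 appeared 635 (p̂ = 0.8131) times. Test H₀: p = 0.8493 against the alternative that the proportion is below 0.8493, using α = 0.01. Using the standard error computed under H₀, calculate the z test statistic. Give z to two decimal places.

p̂ = 635/781 ≈ 0.8131.
Under H₀, SE = √(0.8493·0.1507/781) = √(0.000163879) = 0.0128.
z = (0.8131 − 0.8493)/0.0128 = -0.0362/0.0128 = -2.83.
p-value = P(Z < -2.831) ≈ 0.0023, so at α = 0.01 we reject H₀.

z = -2.83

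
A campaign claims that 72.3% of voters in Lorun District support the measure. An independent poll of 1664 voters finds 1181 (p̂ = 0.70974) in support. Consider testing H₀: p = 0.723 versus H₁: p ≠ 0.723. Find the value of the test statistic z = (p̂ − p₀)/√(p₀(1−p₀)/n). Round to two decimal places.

p̂ = 1181/1664 ≈ 0.7097.
Standard error under H₀: √(0.723×0.277/1664) = 0.0110.
z = (0.7097 − 0.723)/0.0110 = -0.0133/0.0110 = -1.21.
Two-sided p-value ≈ 2·Φ(−1.209) = 0.2266.

z = -1.21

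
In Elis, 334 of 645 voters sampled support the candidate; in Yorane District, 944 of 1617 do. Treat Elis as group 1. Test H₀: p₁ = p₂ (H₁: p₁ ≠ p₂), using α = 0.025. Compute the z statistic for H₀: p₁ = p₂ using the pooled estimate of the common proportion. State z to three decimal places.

z = -2.857

p̂₁ = 334/645 = 0.51783, p̂₂ = 944/1617 = 0.58380.
Pooled p̂ = (334+944)/(645+1617) = 1278/2262 = 0.56499.
SE = √(0.245777 × 0.00216882) = 0.02309.
z = (0.51783 − 0.58380)/0.02309 = -0.06597/0.02309 = -2.857.
Two-sided p-value ≈ 2·Φ(−2.857) = 0.0043. With α = 0.025, reject H₀.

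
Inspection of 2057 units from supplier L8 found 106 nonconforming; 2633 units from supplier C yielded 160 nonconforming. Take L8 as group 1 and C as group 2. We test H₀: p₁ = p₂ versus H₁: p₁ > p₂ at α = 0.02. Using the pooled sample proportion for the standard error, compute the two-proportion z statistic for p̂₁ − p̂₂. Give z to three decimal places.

p̂₁ = 106/2057 = 0.05153, p̂₂ = 160/2633 = 0.06077.
Pooled p̂ = (106+160)/(2057+2633) = 266/4690 = 0.05672.
SE = √(0.0534997 × 0.00086594) = 0.00681.
z = (0.05153 − 0.06077)/0.00681 = -0.00924/0.00681 = -1.357.
p-value = P(Z > -1.357) ≈ 0.9126. With α = 0.02, fail to reject H₀.

z = -1.357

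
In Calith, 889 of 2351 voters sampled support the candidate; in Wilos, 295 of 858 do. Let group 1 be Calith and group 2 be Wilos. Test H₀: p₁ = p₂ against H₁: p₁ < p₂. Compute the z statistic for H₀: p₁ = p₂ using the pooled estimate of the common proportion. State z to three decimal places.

z = 1.783

p̂₁ = 889/2351 = 0.37814, p̂₂ = 295/858 = 0.34382.
Pooled p̂ = (889+295)/(2351+858) = 1184/3209 = 0.36896.
SE = √(0.232829 × 0.00159085) = 0.01925.
z = (0.37814 − 0.34382)/0.01925 = 0.03432/0.01925 = 1.783.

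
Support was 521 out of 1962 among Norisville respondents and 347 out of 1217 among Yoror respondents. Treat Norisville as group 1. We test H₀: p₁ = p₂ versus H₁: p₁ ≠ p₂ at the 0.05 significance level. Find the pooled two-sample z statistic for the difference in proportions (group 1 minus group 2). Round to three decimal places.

z = -1.205

p̂₁ = 521/1962 ≈ 0.265545, p̂₂ = 347/1217 ≈ 0.285127.
Pooled p̂ = (521+347)/(1962+1217) = 868/3179 = 0.273042.
SE = √(p̂(1−p̂)(1/n₁+1/n₂)) = √(0.273042·0.726958·0.00133138) = √(0.000264265) = 0.016256.
z = (0.265545 − 0.285127)/0.016256 = -0.019582/0.016256 = -1.205.
p-value = 2·P(Z > 1.205) ≈ 0.2284. With α = 0.05, fail to reject H₀.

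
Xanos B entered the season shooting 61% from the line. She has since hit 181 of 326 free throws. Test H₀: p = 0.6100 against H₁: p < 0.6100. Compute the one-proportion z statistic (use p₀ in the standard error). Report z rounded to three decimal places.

z = -2.028

p̂ = 181/326 = 0.555215.
Under H₀, SE = √(0.61·0.39/326) = √(0.000729755) = 0.027014.
z = (0.555215 − 0.61)/0.027014 = -0.054785/0.027014 = -2.028.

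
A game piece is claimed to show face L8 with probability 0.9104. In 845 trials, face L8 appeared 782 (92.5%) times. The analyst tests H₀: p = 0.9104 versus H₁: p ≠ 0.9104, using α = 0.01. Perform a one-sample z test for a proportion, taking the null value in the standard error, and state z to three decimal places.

p̂ = 782/845 = 0.925444.
SE = √(p₀(1−p₀)/n) = √(0.081572/845) = 0.009825.
z = (0.925444 − 0.9104)/0.009825 = 0.015044/0.009825 = 1.531.
Two-sided p-value ≈ 2·Φ(−1.531) = 0.1257, so at α = 0.01 we fail to reject H₀.

z = 1.531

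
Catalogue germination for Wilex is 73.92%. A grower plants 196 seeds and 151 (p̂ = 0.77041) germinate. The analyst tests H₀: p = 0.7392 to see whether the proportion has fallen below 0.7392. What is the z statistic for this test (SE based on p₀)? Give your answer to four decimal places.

z = 0.9951

p̂ = 151/196 = 0.770408.
SE = √(p₀(1−p₀)/n) = √(0.19278/196) = 0.031362.
z = (0.770408 − 0.7392)/0.031362 = 0.031208/0.031362 = 0.9951.
p-value = P(Z < 0.995) ≈ 0.8402.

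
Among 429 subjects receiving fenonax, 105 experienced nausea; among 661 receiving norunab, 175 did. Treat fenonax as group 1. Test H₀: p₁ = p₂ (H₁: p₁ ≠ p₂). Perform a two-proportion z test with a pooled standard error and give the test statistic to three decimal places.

z = -0.738

p̂₁ = 105/429 ≈ 0.24476, p̂₂ = 175/661 ≈ 0.26475.
Pooled p̂ = (105+175)/(429+661) = 280/1090 = 0.25688.
SE = √(0.190893 × 0.00384386) = 0.02709.
z = (0.24476 − 0.26475)/0.02709 = -0.01999/0.02709 = -0.738.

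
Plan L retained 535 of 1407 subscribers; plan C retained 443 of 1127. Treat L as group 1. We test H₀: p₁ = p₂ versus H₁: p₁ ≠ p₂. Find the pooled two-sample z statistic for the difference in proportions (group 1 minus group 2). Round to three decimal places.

p̂₁ = 535/1407 = 0.38024, p̂₂ = 443/1127 = 0.39308.
Pooled p̂ = (535+443)/(1407+1127) = 978/2534 = 0.38595.
SE = √(0.236993 × 0.00159804) = 0.01946.
z = (0.38024 − 0.39308)/0.01946 = -0.01284/0.01946 = -0.660.
p-value = 2·P(Z > 0.660) ≈ 0.5095.

z = -0.660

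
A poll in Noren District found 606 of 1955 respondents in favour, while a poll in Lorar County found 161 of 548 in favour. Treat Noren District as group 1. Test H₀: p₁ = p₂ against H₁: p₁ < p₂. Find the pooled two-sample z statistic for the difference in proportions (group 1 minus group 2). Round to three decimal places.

p̂₁ = 606/1955 ≈ 0.30997, p̂₂ = 161/548 ≈ 0.29380.
Pooled p̂ = (606+161)/(1955+548) = 767/2503 = 0.30643.
SE = √(0.212532 × 0.00233633) = 0.02228.
z = (0.30997 − 0.29380)/0.02228 = 0.01617/0.02228 = 0.726.
p-value = P(Z < 0.726) ≈ 0.7661.

z = 0.726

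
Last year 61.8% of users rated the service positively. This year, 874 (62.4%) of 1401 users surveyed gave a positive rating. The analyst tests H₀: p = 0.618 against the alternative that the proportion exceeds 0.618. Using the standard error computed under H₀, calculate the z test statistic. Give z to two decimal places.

z = 0.45

p̂ = 874/1401 = 0.6238.
SE = √(p₀(1−p₀)/n) = √(0.23608/1401) = 0.0130.
z = (0.6238 − 0.618)/0.0130 = 0.0058/0.0130 = 0.45.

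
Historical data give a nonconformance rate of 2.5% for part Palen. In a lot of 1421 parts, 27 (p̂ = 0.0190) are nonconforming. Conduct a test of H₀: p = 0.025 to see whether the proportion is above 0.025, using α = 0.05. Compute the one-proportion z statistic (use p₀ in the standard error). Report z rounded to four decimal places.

z = -1.4485

p̂ = 27/1421 ≈ 0.0190007.
Standard error under H₀: √(0.025×0.975/1421) = 0.0041417.
z = (0.0190007 − 0.025)/0.0041417 = -0.0059993/0.0041417 = -1.4485.
p-value = P(Z > -1.449) ≈ 0.9263, so at α = 0.05 we fail to reject H₀.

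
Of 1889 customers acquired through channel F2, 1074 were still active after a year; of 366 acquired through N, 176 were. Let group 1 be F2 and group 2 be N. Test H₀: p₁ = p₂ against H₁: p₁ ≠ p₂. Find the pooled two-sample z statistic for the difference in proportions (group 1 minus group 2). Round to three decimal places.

p̂₁ = 1074/1889 ≈ 0.568555, p̂₂ = 176/366 ≈ 0.480874.
Pooled p̂ = (1074+176)/(1889+366) = 1250/2255 = 0.554324.
SE = √(0.247049 × 0.00326162) = 0.028386.
z = (0.568555 − 0.480874)/0.028386 = 0.087681/0.028386 = 3.089.
Two-sided p-value ≈ 2·Φ(−3.089) = 0.0020.

z = 3.089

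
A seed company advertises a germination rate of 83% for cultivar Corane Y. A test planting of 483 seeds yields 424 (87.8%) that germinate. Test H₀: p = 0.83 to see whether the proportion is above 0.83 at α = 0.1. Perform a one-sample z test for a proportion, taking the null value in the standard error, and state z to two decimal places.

z = 2.80

p̂ = 424/483 = 0.8778.
Under H₀, SE = √(0.83·0.17/483) = √(0.000292133) = 0.0171.
z = (0.8778 − 0.83)/0.0171 = 0.0478/0.0171 = 2.80.
p-value = P(Z > 2.799) ≈ 0.0026. With α = 0.1, reject H₀.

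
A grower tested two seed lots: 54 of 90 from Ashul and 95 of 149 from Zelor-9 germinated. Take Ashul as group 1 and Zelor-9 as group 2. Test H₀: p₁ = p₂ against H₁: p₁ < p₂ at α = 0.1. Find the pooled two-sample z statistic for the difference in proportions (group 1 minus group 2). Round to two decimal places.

z = -0.58

p̂₁ = 54/90 = 0.6000, p̂₂ = 95/149 = 0.6376.
Pooled p̂ = (54+95)/(90+149) = 149/239 = 0.6234.
SE = √(0.234765 × 0.0178225) = 0.0647.
z = (0.6000 − 0.6376)/0.0647 = -0.0376/0.0647 = -0.58.
p-value = P(Z < -0.581) ≈ 0.2806; since p > α = 0.1, fail to reject H₀.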